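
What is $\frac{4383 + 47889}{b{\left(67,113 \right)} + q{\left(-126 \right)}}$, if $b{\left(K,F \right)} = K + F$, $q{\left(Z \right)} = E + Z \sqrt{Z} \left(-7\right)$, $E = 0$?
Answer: $\frac{14520}{151313} - \frac{213444 i \sqrt{14}}{151313} \approx 0.09596 - 5.278 i$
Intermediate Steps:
$q{\left(Z \right)} = - 7 Z^{\frac{3}{2}}$ ($q{\left(Z \right)} = 0 + Z \sqrt{Z} \left(-7\right) = 0 + Z^{\frac{3}{2}} \left(-7\right) = 0 - 7 Z^{\frac{3}{2}} = - 7 Z^{\frac{3}{2}}$)
$b{\left(K,F \right)} = F + K$
$\frac{4383 + 47889}{b{\left(67,113 \right)} + q{\left(-126 \right)}} = \frac{4383 + 47889}{\left(113 + 67\right) - 7 \left(-126\right)^{\frac{3}{2}}} = \frac{52272}{180 - 7 \left(- 378 i \sqrt{14}\right)} = \frac{52272}{180 + 2646 i \sqrt{14}}$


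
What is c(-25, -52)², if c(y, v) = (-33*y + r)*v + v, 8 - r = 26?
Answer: 1765344256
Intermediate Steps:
r = -18 (r = 8 - 1*26 = 8 - 26 = -18)
c(y, v) = v + v*(-18 - 33*y) (c(y, v) = (-33*y - 18)*v + v = (-18 - 33*y)*v + v = v*(-18 - 33*y) + v = v + v*(-18 - 33*y))
c(-25, -52)² = (-1*(-52)*(17 + 33*(-25)))² = (-1*(-52)*(17 - 825))² = (-1*(-52)*(-808))² = (-42016)² = 1765344256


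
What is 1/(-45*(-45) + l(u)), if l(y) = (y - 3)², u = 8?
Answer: 1/2050 ≈ 0.00048780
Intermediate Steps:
l(y) = (-3 + y)²
1/(-45*(-45) + l(u)) = 1/(-45*(-45) + (-3 + 8)²) = 1/(2025 + 5²) = 1/(2025 + 25) = 1/2050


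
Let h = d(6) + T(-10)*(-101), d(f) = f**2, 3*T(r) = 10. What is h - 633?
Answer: -2801/3 ≈ -933.67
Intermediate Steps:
T(r) = 10/3 (T(r) = (1/3)*10 = 10/3)
h = -902/3 (h = 6**2 + (10/3)*(-101) = 36 - 1010/3 = -902/3 ≈ -300.67)
h - 633 = -902/3 - 633 = -2801/3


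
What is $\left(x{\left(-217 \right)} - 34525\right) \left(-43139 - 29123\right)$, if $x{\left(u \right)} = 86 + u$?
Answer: $2504311872$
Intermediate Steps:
$\left(x{\left(-217 \right)} - 34525\right) \left(-43139 - 29123\right) = \left(\left(86 - 217\right) - 34525\right) \left(-43139 - 29123\right) = \left(-131 - 34525\right) \left(-72262\right) = \left(-34656\right) \left(-72262\right) = 2504311872$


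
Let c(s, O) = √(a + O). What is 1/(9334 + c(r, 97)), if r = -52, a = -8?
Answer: 9334/87123467 - √89/87123467 ≈ 0.00010703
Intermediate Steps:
c(s, O) = √(-8 + O)
1/(9334 + c(r, 97)) = 1/(9334 + √(-8 + 97)) = 1/(9334 + √89)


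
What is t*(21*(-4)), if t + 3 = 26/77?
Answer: 2460/11 ≈ 223.64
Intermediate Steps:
t = -205/77 (t = -3 + 26/77 = -205/77 ≈ -2.6623)
t*(21*(-4)) = -615*(-4)/11 = -205/77*(-84) = 2460/11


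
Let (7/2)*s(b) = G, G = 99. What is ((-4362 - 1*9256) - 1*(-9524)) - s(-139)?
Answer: -28856/7 ≈ -4122.3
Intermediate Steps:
s(b) = 198/7 (s(b) = (2/7)*99 = 198/7)
((-4362 - 1*9256) - 1*(-9524)) - s(-139) = ((-4362 - 1*9256) - 1*(-9524)) - 1*198/7 = ((-4362 - 9256) + 9524) - 198/7 = (-13618 + 9524) - 198/7 = -4094 - 198/7 = -28856/7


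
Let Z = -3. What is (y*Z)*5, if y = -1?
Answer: 15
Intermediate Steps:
(y*Z)*5 = -1*(-3)*5 = 3*5 = 15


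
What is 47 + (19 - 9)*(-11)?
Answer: -63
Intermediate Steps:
47 + (19 - 9)*(-11) = 47 + 10*(-11) = 47 - 110 = -63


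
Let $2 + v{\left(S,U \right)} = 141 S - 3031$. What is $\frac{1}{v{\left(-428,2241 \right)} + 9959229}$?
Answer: $\frac{1}{9895848} \approx 1.0105 \cdot 10^{-7}$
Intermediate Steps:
$v{\left(S,U \right)} = -3033 + 141 S$ ($v{\left(S,U \right)} = -2 + \left(141 S - 3031\right) = -2 + \left(-3031 + 141 S\right) = -3033 + 141 S$)
$\frac{1}{v{\left(-428,2241 \right)} + 9959229} = \frac{1}{\left(-3033 + 141 \left(-428\right)\right) + 9959229} = \frac{1}{\left(-3033 - 60348\right) + 9959229} = \frac{1}{-63381 + 9959229} = \frac{1}{9895848}$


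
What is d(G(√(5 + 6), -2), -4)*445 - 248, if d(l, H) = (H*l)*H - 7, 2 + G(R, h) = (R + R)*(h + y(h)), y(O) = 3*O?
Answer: -17603 - 113920*√11 ≈ -3.9543e+5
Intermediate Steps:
G(R, h) = -2 + 8*R*h (G(R, h) = -2 + (R + R)*(h + 3*h) = -2 + (2*R)*(4*h) = -2 + 8*R*h)
d(l, H) = -7 + l*H² (d(l, H) = l*H² - 7 = -7 + l*H²)
d(G(√(5 + 6), -2), -4)*445 - 248 = (-7 + (-2 + 8*√(5 + 6)*(-2))*(-4)²)*445 - 248 = (-7 + (-2 + 8*√11*(-2))*16)*445 - 248 = (-7 + (-2 - 16*√11)*16)*445 - 248 = (-7 + (-32 - 256*√11))*445 - 248 = (-39 - 256*√11)*445 - 248 = (-17355 - 113920*√11) - 248 = -17603 - 113920*√11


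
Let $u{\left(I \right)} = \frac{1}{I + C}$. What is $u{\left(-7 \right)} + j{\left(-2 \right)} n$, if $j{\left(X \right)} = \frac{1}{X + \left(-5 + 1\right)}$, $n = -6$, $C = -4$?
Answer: $\frac{10}{11} \approx 0.90909$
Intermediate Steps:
$u{\left(I \right)} = \frac{1}{-4 + I}$ ($u{\left(I \right)} = \frac{1}{I - 4} = \frac{1}{-4 + I}$)
$j{\left(X \right)} = \frac{1}{-4 + X}$ ($j{\left(X \right)} = \frac{1}{X - 4} = \frac{1}{-4 + X}$)
$u{\left(-7 \right)} + j{\left(-2 \right)} n = \frac{1}{-4 - 7} + \frac{1}{-4 - 2} \left(-6\right) = \frac{1}{-11} + \frac{1}{-6} \left(-6\right) = - \frac{1}{11} - -1 = - \frac{1}{11} + 1 = \frac{10}{11}$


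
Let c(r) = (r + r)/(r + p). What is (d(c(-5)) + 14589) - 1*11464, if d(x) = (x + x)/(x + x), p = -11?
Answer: 3126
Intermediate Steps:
c(r) = 2*r/(-11 + r) (c(r) = (r + r)/(r - 11) = (2*r)/(-11 + r) = 2*r/(-11 + r))
d(x) = 1 (d(x) = (2*x)/((2*x)) = (2*x)*(1/(2*x)) = 1)
(d(c(-5)) + 14589) - 1*11464 = (1 + 14589) - 1*11464 = 14590 - 11464 = 3126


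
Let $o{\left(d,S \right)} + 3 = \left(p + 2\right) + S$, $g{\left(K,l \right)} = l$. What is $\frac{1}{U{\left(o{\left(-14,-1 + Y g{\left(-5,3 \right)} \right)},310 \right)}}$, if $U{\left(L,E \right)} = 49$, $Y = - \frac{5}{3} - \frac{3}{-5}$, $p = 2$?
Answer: $\frac{1}{49} \approx 0.020408$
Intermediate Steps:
$Y = - \frac{16}{15}$ ($Y = \left(-5\right) \frac{1}{3} - - \frac{3}{5} = - \frac{5}{3} + \frac{3}{5} = - \frac{16}{15} \approx -1.0667$)
$o{\left(d,S \right)} = 1 + S$ ($o{\left(d,S \right)} = -3 + \left(\left(2 + 2\right) + S\right) = -3 + \left(4 + S\right) = 1 + S$)
$\frac{1}{U{\left(o{\left(-14,-1 + Y g{\left(-5,3 \right)} \right)},310 \right)}} = \frac{1}{49}$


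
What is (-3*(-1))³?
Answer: 27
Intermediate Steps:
(-3*(-1))³ = (-1*(-3))³ = 3³ = 27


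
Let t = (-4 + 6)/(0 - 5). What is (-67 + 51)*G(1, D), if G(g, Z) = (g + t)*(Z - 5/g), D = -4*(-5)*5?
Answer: -912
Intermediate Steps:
D = 100 (D = 20*5 = 100)
t = -2/5 (t = 2/(-5) = 2*(-1/5) = -2/5 ≈ -0.40000)
G(g, Z) = (-2/5 + g)*(Z - 5/g) (G(g, Z) = (g - 2/5)*(Z - 5/g) = (-2/5 + g)*(Z - 5/g))
(-67 + 51)*G(1, D) = (-67 + 51)*(-5 + 2/1 - 2/5*100 + 100*1) = -16*(-5 + 2*1 - 40 + 100) = -16*(-5 + 2 - 40 + 100) = -16*57 = -912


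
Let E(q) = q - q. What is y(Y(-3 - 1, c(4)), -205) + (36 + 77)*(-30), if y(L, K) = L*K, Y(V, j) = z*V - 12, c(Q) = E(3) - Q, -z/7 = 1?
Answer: -6670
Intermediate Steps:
z = -7 (z = -7*1 = -7)
E(q) = 0
c(Q) = -Q (c(Q) = 0 - Q = -Q)
Y(V, j) = -12 - 7*V (Y(V, j) = -7*V - 12 = -12 - 7*V)
y(L, K) = K*L
y(Y(-3 - 1, c(4)), -205) + (36 + 77)*(-30) = -205*(-12 - 7*(-3 - 1)) + (36 + 77)*(-30) = -205*(-12 - 7*(-4)) + 113*(-30) = -205*(-12 + 28) - 3390 = -205*16 - 3390 = -3280 - 3390 = -6670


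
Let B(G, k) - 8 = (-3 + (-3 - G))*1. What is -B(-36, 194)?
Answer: -38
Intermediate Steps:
B(G, k) = 2 - G (B(G, k) = 8 + (-3 + (-3 - G))*1 = 8 + (-6 - G)*1 = 8 + (-6 - G) = 2 - G)
-B(-36, 194) = -(2 - 1*(-36)) = -(2 + 36) = -1*38 = -38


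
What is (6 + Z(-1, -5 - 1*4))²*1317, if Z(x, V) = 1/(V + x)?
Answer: 4584477/100 ≈ 45845.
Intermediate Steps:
(6 + Z(-1, -5 - 1*4))²*1317 = (6 + 1/((-5 - 1*4) - 1))²*1317 = (6 + 1/((-5 - 4) - 1))²*1317 = (6 + 1/(-9 - 1))²*1317 = (6 + 1/(-10))²*1317 = (6 - ⅒)²*1317 = (59/10)²*1317 = (3481/100)*1317 = 4584477/100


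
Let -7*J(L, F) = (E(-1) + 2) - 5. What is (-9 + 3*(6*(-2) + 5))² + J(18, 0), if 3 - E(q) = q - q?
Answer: 900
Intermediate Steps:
E(q) = 3 (E(q) = 3 - (q - q) = 3 - 1*0 = 3 + 0 = 3)
J(L, F) = 0 (J(L, F) = -((3 + 2) - 5)/7 = -(5 - 5)/7 = -⅐*0 = 0)
(-9 + 3*(6*(-2) + 5))² + J(18, 0) = (-9 + 3*(6*(-2) + 5))² + 0 = (-9 + 3*(-12 + 5))² + 0 = (-9 + 3*(-7))² + 0 = (-9 - 21)² + 0 = (-30)² + 0 = 900 + 0 = 900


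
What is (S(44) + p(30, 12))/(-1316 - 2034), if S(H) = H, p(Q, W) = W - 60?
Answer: 2/1675 ≈ 0.0011940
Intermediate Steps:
p(Q, W) = -60 + W
(S(44) + p(30, 12))/(-1316 - 2034) = (44 + (-60 + 12))/(-1316 - 2034) = (44 - 48)/(-3350) = -4*(-1/3350) = 2/1675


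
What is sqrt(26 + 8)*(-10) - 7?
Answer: -7 - 10*sqrt(34) ≈ -65.310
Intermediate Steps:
sqrt(26 + 8)*(-10) - 7 = sqrt(34)*(-10) - 7 = -10*sqrt(34) - 7 = -7 - 10*sqrt(34)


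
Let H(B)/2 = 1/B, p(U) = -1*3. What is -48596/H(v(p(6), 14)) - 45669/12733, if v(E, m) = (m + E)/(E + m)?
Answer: -309432103/12733 ≈ -24302.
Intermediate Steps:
p(U) = -3
v(E, m) = 1 (v(E, m) = (E + m)/(E + m) = 1)
H(B) = 2/B
-48596/H(v(p(6), 14)) - 45669/12733 = -48596/(2/1) - 45669/12733 = -48596/(2*1) - 45669*1/12733 = -48596/2 - 45669/12733 = -48596*1/2 - 45669/12733 = -24298 - 45669/12733 = -309432103/12733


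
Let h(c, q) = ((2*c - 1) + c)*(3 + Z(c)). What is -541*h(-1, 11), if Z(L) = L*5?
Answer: -4328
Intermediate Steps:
Z(L) = 5*L
h(c, q) = (-1 + 3*c)*(3 + 5*c) (h(c, q) = ((2*c - 1) + c)*(3 + 5*c) = ((-1 + 2*c) + c)*(3 + 5*c) = (-1 + 3*c)*(3 + 5*c))
-541*h(-1, 11) = -541*(-3 + 4*(-1) + 15*(-1)**2) = -541*(-3 - 4 + 15*1) = -541*(-3 - 4 + 15) = -541*8 = -4328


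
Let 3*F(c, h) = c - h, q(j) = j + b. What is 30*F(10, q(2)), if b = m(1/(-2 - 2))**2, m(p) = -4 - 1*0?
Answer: -80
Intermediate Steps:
m(p) = -4 (m(p) = -4 + 0 = -4)
b = 16 (b = (-4)**2 = 16)
q(j) = 16 + j (q(j) = j + 16 = 16 + j)
F(c, h) = -h/3 + c/3 (F(c, h) = (c - h)/3 = -h/3 + c/3)
30*F(10, q(2)) = 30*(-(16 + 2)/3 + (1/3)*10) = 30*(-1/3*18 + 10/3) = 30*(-6 + 10/3) = 30*(-8/3) = -80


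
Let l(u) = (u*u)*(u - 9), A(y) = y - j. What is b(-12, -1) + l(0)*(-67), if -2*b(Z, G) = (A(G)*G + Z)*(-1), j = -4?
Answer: -15/2 ≈ -7.5000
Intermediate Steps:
A(y) = 4 + y (A(y) = y - 1*(-4) = y + 4 = 4 + y)
b(Z, G) = Z/2 + G*(4 + G)/2 (b(Z, G) = -((4 + G)*G + Z)*(-1)/2 = -(G*(4 + G) + Z)*(-1)/2 = -(Z + G*(4 + G))*(-1)/2 = -(-Z - G*(4 + G))/2 = Z/2 + G*(4 + G)/2)
l(u) = u²*(-9 + u)
b(-12, -1) + l(0)*(-67) = ((½)*(-12) + (½)*(-1)*(4 - 1)) + (0²*(-9 + 0))*(-67) = (-6 + (½)*(-1)*3) + (0*(-9))*(-67) = (-6 - 3/2) + 0*(-67) = -15/2 + 0 = -15/2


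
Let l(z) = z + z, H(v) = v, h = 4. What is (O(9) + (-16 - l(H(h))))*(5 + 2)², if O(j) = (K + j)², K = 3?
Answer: 5880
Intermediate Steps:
O(j) = (3 + j)²
l(z) = 2*z
(O(9) + (-16 - l(H(h))))*(5 + 2)² = ((3 + 9)² + (-16 - 2*4))*(5 + 2)² = (12² + (-16 - 1*8))*7² = (144 + (-16 - 8))*49 = (144 - 24)*49 = 120*49 = 5880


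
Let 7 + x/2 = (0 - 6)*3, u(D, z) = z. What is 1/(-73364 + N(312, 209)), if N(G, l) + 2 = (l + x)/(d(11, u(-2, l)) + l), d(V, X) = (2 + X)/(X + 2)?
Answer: -70/5135567 ≈ -1.3630e-5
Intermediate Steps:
d(V, X) = 1 (d(V, X) = (2 + X)/(2 + X) = 1)
x = -50 (x = -14 + 2*((0 - 6)*3) = -14 + 2*(-6*3) = -14 + 2*(-18) = -14 - 36 = -50)
N(G, l) = -2 + (-50 + l)/(1 + l) (N(G, l) = -2 + (l - 50)/(1 + l) = -2 + (-50 + l)/(1 + l))
1/(-73364 + N(312, 209)) = 1/(-73364 + (-52 - 1*209)/(1 + 209)) = 1/(-73364 + (-52 - 209)/210) = 1/(-73364 + (1/210)*(-261)) = 1/(-73364 - 87/70) = 1/(-5135567/70) = -70/5135567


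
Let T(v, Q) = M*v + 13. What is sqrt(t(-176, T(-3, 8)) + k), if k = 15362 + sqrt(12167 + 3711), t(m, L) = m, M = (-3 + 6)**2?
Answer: sqrt(15186 + sqrt(15878)) ≈ 123.74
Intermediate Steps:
M = 9 (M = 3**2 = 9)
T(v, Q) = 13 + 9*v (T(v, Q) = 9*v + 13 = 13 + 9*v)
k = 15362 + sqrt(15878) ≈ 15488.
sqrt(t(-176, T(-3, 8)) + k) = sqrt(-176 + (15362 + sqrt(15878))) = sqrt(15186 + sqrt(15878))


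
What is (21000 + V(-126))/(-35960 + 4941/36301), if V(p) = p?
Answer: -108249582/186482717 ≈ -0.58048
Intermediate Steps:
(21000 + V(-126))/(-35960 + 4941/36301) = (21000 - 126)/(-35960 + 4941/36301) = 20874/(-35960 + 4941*(1/36301)) = 20874/(-35960 + 4941/36301) = 20874/(-1305379019/36301) = 20874*(-36301/1305379019) = -108249582/186482717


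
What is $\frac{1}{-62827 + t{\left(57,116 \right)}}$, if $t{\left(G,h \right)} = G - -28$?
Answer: $- \frac{1}{62742} \approx -1.5938 \cdot 10^{-5}$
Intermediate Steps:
$t{\left(G,h \right)} = 28 + G$ ($t{\left(G,h \right)} = G + 28 = 28 + G$)
$\frac{1}{-62827 + t{\left(57,116 \right)}} = \frac{1}{-62827 + \left(28 + 57\right)} = \frac{1}{-62827 + 85} = \frac{1}{-62742} = - \frac{1}{62742}$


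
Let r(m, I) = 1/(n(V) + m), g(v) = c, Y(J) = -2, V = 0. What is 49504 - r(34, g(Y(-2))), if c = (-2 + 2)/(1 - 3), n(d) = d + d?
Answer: 1683135/34 ≈ 49504.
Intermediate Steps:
n(d) = 2*d
c = 0 (c = 0/(-2) = 0*(-1/2) = 0)
g(v) = 0
r(m, I) = 1/m (r(m, I) = 1/(2*0 + m) = 1/(0 + m) = 1/m)
49504 - r(34, g(Y(-2))) = 49504 - 1/34 = 1683135/34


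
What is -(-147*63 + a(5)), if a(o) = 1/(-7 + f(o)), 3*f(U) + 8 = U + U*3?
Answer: 27784/3 ≈ 9261.3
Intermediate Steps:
f(U) = -8/3 + 4*U/3 (f(U) = -8/3 + (U + U*3)/3 = -8/3 + (U + 3*U)/3 = -8/3 + (4*U)/3 = -8/3 + 4*U/3)
a(o) = 1/(-29/3 + 4*o/3) (a(o) = 1/(-7 + (-8/3 + 4*o/3)) = 1/(-29/3 + 4*o/3))
-(-147*63 + a(5)) = -(-147*63 + 3/(-29 + 4*5)) = -(-9261 + 3/(-29 + 20)) = -(-9261 + 3/(-9)) = -(-9261 + 3*(-1/9)) = -(-9261 - 1/3) = -1*(-27784/3) = 27784/3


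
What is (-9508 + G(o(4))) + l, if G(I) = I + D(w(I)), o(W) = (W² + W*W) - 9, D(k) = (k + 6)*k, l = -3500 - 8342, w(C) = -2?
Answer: -21335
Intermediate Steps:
l = -11842
D(k) = k*(6 + k) (D(k) = (6 + k)*k = k*(6 + k))
o(W) = -9 + 2*W² (o(W) = (W² + W²) - 9 = 2*W² - 9 = -9 + 2*W²)
G(I) = -8 + I (G(I) = I - 2*(6 - 2) = I - 2*4 = I - 8 = -8 + I)
(-9508 + G(o(4))) + l = (-9508 + (-8 + (-9 + 2*4²))) - 11842 = (-9508 + (-8 + (-9 + 2*16))) - 11842 = (-9508 + (-8 + (-9 + 32))) - 11842 = (-9508 + (-8 + 23)) - 11842 = (-9508 + 15) - 11842 = -9493 - 11842 = -21335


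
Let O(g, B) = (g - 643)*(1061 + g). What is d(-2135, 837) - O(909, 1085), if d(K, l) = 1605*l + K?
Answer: 817230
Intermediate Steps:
O(g, B) = (-643 + g)*(1061 + g)
d(K, l) = K + 1605*l
d(-2135, 837) - O(909, 1085) = (-2135 + 1605*837) - (-682223 + 909**2 + 418*909) = (-2135 + 1343385) - (-682223 + 826281 + 379962) = 1341250 - 1*524020 = 1341250 - 524020 = 817230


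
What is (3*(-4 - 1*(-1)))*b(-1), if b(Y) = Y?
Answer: 9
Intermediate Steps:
(3*(-4 - 1*(-1)))*b(-1) = (3*(-4 - 1*(-1)))*(-1) = (3*(-4 + 1))*(-1) = (3*(-3))*(-1) = -9*(-1) = 9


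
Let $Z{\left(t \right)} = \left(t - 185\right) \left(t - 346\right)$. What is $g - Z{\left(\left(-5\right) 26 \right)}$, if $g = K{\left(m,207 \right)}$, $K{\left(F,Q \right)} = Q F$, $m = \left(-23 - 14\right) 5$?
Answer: $-188235$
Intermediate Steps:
$m = -185$ ($m = \left(-23 - 14\right) 5 = \left(-37\right) 5 = -185$)
$Z{\left(t \right)} = \left(-346 + t\right) \left(-185 + t\right)$ ($Z{\left(t \right)} = \left(-185 + t\right) \left(-346 + t\right) = \left(-346 + t\right) \left(-185 + t\right)$)
$K{\left(F,Q \right)} = F Q$
$g = -38295$ ($g = \left(-185\right) 207 = -38295$)
$g - Z{\left(\left(-5\right) 26 \right)} = -38295 - \left(64010 + \left(\left(-5\right) 26\right)^{2} - 531 \left(\left(-5\right) 26\right)\right) = -38295 - \left(64010 + \left(-130\right)^{2} - -69030\right) = -38295 - \left(64010 + 16900 + 69030\right) = -38295 - 149940 = -188235$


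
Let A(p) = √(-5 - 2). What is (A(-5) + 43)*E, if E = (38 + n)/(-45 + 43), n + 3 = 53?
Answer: -1892 - 44*I*√7 ≈ -1892.0 - 116.41*I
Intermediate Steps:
n = 50 (n = -3 + 53 = 50)
A(p) = I*√7 (A(p) = √(-7) = I*√7)
E = -44 (E = (38 + 50)/(-45 + 43) = 88/(-2) = 88*(-½) = -44)
(A(-5) + 43)*E = (I*√7 + 43)*(-44) = (43 + I*√7)*(-44) = -1892 - 44*I*√7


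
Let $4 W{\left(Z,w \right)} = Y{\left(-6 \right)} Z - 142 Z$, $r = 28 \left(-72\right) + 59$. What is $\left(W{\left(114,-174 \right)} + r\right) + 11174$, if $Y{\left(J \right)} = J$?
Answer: $4999$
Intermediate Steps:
$r = -1957$ ($r = -2016 + 59 = -1957$)
$W{\left(Z,w \right)} = - 37 Z$ ($W{\left(Z,w \right)} = \frac{- 6 Z - 142 Z}{4} = \frac{\left(-148\right) Z}{4} = - 37 Z$)
$\left(W{\left(114,-174 \right)} + r\right) + 11174 = \left(\left(-37\right) 114 - 1957\right) + 11174 = \left(-4218 - 1957\right) + 11174 = -6175 + 11174 = 4999$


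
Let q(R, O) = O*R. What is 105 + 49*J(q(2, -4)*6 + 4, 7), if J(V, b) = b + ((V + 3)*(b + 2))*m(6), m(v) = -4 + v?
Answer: -35714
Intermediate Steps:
J(V, b) = b + 2*(2 + b)*(3 + V) (J(V, b) = b + ((V + 3)*(b + 2))*(-4 + 6) = b + ((3 + V)*(2 + b))*2 = b + ((2 + b)*(3 + V))*2 = b + 2*(2 + b)*(3 + V))
105 + 49*J(q(2, -4)*6 + 4, 7) = 105 + 49*(12 + 4*(-4*2*6 + 4) + 7*7 + 2*(-4*2*6 + 4)*7) = 105 + 49*(12 + 4*(-8*6 + 4) + 49 + 2*(-8*6 + 4)*7) = 105 + 49*(12 + 4*(-48 + 4) + 49 + 2*(-48 + 4)*7) = 105 + 49*(12 + 4*(-44) + 49 + 2*(-44)*7) = 105 + 49*(12 - 176 + 49 - 616) = 105 + 49*(-731) = 105 - 35819 = -35714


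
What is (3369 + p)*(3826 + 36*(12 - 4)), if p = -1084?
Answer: 9400490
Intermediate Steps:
(3369 + p)*(3826 + 36*(12 - 4)) = (3369 - 1084)*(3826 + 36*(12 - 4)) = 2285*(3826 + 36*8) = 2285*(3826 + 288) = 2285*4114 = 9400490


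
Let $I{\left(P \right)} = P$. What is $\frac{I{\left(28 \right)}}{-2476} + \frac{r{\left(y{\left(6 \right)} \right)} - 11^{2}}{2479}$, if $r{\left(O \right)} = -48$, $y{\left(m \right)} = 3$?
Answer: $- \frac{121964}{1534501} \approx -0.079481$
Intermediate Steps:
$\frac{I{\left(28 \right)}}{-2476} + \frac{r{\left(y{\left(6 \right)} \right)} - 11^{2}}{2479} = \frac{28}{-2476} + \frac{-48 - 11^{2}}{2479} = 28 \left(- \frac{1}{2476}\right) + \left(-48 - 121\right) \frac{1}{2479} = - \frac{7}{619} + \left(-48 - 121\right) \frac{1}{2479} = - \frac{7}{619} - \frac{169}{2479} = - \frac{121964}{1534501}$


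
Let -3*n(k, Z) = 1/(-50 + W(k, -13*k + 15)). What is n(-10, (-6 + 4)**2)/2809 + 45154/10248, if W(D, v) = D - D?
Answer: 1585470679/359832900 ≈ 4.4061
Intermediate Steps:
W(D, v) = 0
n(k, Z) = 1/150 (n(k, Z) = -1/(3*(-50 + 0)) = -1/3/(-50) = -1/3*(-1/50) = 1/150)
n(-10, (-6 + 4)**2)/2809 + 45154/10248 = (1/150)/2809 + 45154/10248 = (1/150)*(1/2809) + 45154*(1/10248) = 1/421350 + 22577/5124 = 1585470679/359832900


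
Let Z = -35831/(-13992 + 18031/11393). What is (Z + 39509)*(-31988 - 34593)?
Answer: -419317773083268148/159392825 ≈ -2.6307e+9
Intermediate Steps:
Z = 408222583/159392825 (Z = -35831/(-13992 + 18031*(1/11393)) = -35831/(-13992 + 18031/11393) = -35831/(-159392825/11393) = -35831*(-11393/159392825) = 408222583/159392825 ≈ 2.5611)
(Z + 39509)*(-31988 - 34593) = (408222583/159392825 + 39509)*(-31988 - 34593) = (6297859345508/159392825)*(-66581) = -419317773083268148/159392825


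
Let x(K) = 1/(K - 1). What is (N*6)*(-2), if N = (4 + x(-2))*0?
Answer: 0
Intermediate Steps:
x(K) = 1/(-1 + K)
N = 0 (N = (4 + 1/(-1 - 2))*0 = (4 + 1/(-3))*0 = (4 - ⅓)*0 = (11/3)*0 = 0)
(N*6)*(-2) = (0*6)*(-2) = 0*(-2) = 0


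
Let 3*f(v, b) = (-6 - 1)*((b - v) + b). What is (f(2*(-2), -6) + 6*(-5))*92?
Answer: -3128/3 ≈ -1042.7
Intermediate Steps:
f(v, b) = -14*b/3 + 7*v/3 (f(v, b) = ((-6 - 1)*((b - v) + b))/3 = (-7*(-v + 2*b))/3 = (-14*b + 7*v)/3 = -14*b/3 + 7*v/3)
(f(2*(-2), -6) + 6*(-5))*92 = ((-14/3*(-6) + 7*(2*(-2))/3) + 6*(-5))*92 = ((28 + (7/3)*(-4)) - 30)*92 = ((28 - 28/3) - 30)*92 = (56/3 - 30)*92 = -34/3*92 = -3128/3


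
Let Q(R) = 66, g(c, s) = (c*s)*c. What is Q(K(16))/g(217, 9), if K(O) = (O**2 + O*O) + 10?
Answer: 22/141267 ≈ 0.00015573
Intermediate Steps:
K(O) = 10 + 2*O**2 (K(O) = (O**2 + O**2) + 10 = 2*O**2 + 10 = 10 + 2*O**2)
g(c, s) = s*c**2
Q(K(16))/g(217, 9) = 66/((9*217**2)) = 66/((9*47089)) = 66/423801 = 66*(1/423801) = 22/141267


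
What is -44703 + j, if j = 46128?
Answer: 1425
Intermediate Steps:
-44703 + j = -44703 + 46128 = 1425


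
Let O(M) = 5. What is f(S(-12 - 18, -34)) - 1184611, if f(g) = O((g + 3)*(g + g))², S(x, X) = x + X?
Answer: -1184586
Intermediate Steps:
S(x, X) = X + x
f(g) = 25 (f(g) = 5² = 25)
f(S(-12 - 18, -34)) - 1184611 = 25 - 1184611 = -1184586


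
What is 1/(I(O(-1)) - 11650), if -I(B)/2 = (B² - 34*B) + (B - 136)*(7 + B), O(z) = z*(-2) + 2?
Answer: -1/8506 ≈ -0.00011756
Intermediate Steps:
O(z) = 2 - 2*z (O(z) = -2*z + 2 = 2 - 2*z)
I(B) = -2*B² + 68*B - 2*(-136 + B)*(7 + B) (I(B) = -2*((B² - 34*B) + (B - 136)*(7 + B)) = -2*((B² - 34*B) + (-136 + B)*(7 + B)) = -2*(B² - 34*B + (-136 + B)*(7 + B)) = -2*B² + 68*B - 2*(-136 + B)*(7 + B))
1/(I(O(-1)) - 11650) = 1/((1904 - 4*(2 - 2*(-1))² + 326*(2 - 2*(-1))) - 11650) = 1/((1904 - 4*(2 + 2)² + 326*(2 + 2)) - 11650) = 1/((1904 - 4*4² + 326*4) - 11650) = 1/((1904 - 4*16 + 1304) - 11650) = 1/((1904 - 64 + 1304) - 11650) = 1/(3144 - 11650) = 1/(-8506) = -1/8506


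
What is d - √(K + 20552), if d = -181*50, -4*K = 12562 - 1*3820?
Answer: -9050 - √73466/2 ≈ -9185.5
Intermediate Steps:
K = -4371/2 (K = -(12562 - 1*3820)/4 = -(12562 - 3820)/4 = -¼*8742 = -4371/2 ≈ -2185.5)
d = -9050
d - √(K + 20552) = -9050 - √(-4371/2 + 20552) = -9050 - √(36733/2) = -9050 - √73466/2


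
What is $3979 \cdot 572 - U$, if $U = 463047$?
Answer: $1812941$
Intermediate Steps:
$3979 \cdot 572 - U = 3979 \cdot 572 - 463047 = 2275988 - 463047 = 1812941$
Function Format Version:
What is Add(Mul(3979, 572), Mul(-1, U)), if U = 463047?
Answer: 1812941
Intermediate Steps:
Add(Mul(3979, 572), Mul(-1, U)) = Add(Mul(3979, 572), Mul(-1, 463047)) = Add(2275988, -463047) = 1812941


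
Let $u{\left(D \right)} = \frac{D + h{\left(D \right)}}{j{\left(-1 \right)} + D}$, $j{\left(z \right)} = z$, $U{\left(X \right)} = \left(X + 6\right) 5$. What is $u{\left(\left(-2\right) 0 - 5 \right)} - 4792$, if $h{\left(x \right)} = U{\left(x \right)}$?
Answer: $-4792$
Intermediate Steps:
$U{\left(X \right)} = 30 + 5 X$ ($U{\left(X \right)} = \left(6 + X\right) 5 = 30 + 5 X$)
$h{\left(x \right)} = 30 + 5 x$
$u{\left(D \right)} = \frac{30 + 6 D}{-1 + D}$ ($u{\left(D \right)} = \frac{D + \left(30 + 5 D\right)}{-1 + D} = \frac{30 + 6 D}{-1 + D}$)
$u{\left(\left(-2\right) 0 - 5 \right)} - 4792 = \frac{6 \left(5 - 5\right)}{-1 - 5} - 4792 = 6 \frac{1}{-6} \cdot 0 - 4792 = 6 \left(- \frac{1}{6}\right) 0 - 4792 = 0 - 4792 = -4792$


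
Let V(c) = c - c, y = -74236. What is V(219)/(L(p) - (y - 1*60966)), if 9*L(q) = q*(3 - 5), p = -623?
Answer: 0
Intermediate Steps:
L(q) = -2*q/9 (L(q) = (q*(3 - 5))/9 = (q*(-2))/9 = (-2*q)/9 = -2*q/9)
V(c) = 0
V(219)/(L(p) - (y - 1*60966)) = 0/(-2/9*(-623) - (-74236 - 1*60966)) = 0/(1246/9 - (-74236 - 60966)) = 0/(1246/9 - 1*(-135202)) = 0/(1246/9 + 135202) = 0/(1218064/9) = 0*(9/1218064) = 0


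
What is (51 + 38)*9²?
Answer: 7209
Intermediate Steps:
(51 + 38)*9² = 89*81 = 7209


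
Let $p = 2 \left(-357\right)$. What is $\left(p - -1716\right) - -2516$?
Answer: $3518$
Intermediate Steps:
$p = -714$
$\left(p - -1716\right) - -2516 = \left(-714 - -1716\right) - -2516 = \left(-714 + 1716\right) + 2516 = 1002 + 2516 = 3518$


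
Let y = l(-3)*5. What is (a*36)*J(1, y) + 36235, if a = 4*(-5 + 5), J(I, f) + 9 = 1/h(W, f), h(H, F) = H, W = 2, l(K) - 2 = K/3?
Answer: 36235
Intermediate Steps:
l(K) = 2 + K/3
y = 5 (y = (2 + (⅓)*(-3))*5 = (2 - 1)*5 = 1*5 = 5)
J(I, f) = -17/2 (J(I, f) = -9 + 1/2 = -9 + ½ = -17/2)
a = 0 (a = 4*0 = 0)
(a*36)*J(1, y) + 36235 = (0*36)*(-17/2) + 36235 = 0*(-17/2) + 36235 = 0 + 36235 = 36235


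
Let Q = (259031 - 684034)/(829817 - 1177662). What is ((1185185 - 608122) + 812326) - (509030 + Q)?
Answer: 306228051352/347845 ≈ 8.8036e+5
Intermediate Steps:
Q = 425003/347845 (Q = -425003/(-347845) = -425003*(-1/347845) = 425003/347845 ≈ 1.2218)
((1185185 - 608122) + 812326) - (509030 + Q) = ((1185185 - 608122) + 812326) - (509030 + 425003/347845) = (577063 + 812326) - 1*177063965353/347845 = 1389389 - 177063965353/347845 = 306228051352/347845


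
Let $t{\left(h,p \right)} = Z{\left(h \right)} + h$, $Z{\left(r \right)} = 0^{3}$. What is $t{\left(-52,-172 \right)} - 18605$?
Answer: $-18657$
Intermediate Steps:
$Z{\left(r \right)} = 0$
$t{\left(h,p \right)} = h$ ($t{\left(h,p \right)} = 0 + h = h$)
$t{\left(-52,-172 \right)} - 18605 = -52 - 18605 = -18657$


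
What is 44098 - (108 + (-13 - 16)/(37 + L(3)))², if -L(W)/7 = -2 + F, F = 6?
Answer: 2682689/81 ≈ 33120.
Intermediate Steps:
L(W) = -28 (L(W) = -7*(-2 + 6) = -7*4 = -28)
44098 - (108 + (-13 - 16)/(37 + L(3)))² = 44098 - (108 + (-13 - 16)/(37 - 28))² = 44098 - (108 - 29/9)² = 44098 - (943/9)² = 44098 - 1*889249/81 = 44098 - 889249/81 = 2682689/81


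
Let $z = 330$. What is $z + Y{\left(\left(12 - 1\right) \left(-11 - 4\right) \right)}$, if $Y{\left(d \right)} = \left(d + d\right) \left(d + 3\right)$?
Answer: $53790$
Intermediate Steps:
$Y{\left(d \right)} = 2 d \left(3 + d\right)$
$z + Y{\left(\left(12 - 1\right) \left(-11 - 4\right) \right)} = 330 + 2 \left(12 - 1\right) \left(-11 - 4\right) \left(3 + \left(12 - 1\right) \left(-11 - 4\right)\right) = 330 + 2 \cdot 11 \left(-15\right) \left(3 + 11 \left(-15\right)\right) = 330 + 2 \left(-165\right) \left(3 - 165\right) = 330 + 2 \left(-165\right) \left(-162\right) = 330 + 53460 = 53790$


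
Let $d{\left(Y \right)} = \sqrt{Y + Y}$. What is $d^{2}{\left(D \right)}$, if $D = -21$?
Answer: $-42$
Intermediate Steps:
$d{\left(Y \right)} = \sqrt{2} \sqrt{Y}$ ($d{\left(Y \right)} = \sqrt{2 Y} = \sqrt{2} \sqrt{Y}$)
$d^{2}{\left(D \right)} = \left(\sqrt{2} \sqrt{-21}\right)^{2} = \left(\sqrt{2} i \sqrt{21}\right)^{2} = \left(i \sqrt{42}\right)^{2} = -42$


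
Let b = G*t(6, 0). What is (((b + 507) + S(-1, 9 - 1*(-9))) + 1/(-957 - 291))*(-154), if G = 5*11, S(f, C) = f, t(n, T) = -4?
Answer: -27483379/624 ≈ -44044.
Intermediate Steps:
G = 55
b = -220 (b = 55*(-4) = -220)
(((b + 507) + S(-1, 9 - 1*(-9))) + 1/(-957 - 291))*(-154) = (((-220 + 507) - 1) + 1/(-957 - 291))*(-154) = ((287 - 1) + 1/(-1248))*(-154) = (286 - 1/1248)*(-154) = (356927/1248)*(-154) = -27483379/624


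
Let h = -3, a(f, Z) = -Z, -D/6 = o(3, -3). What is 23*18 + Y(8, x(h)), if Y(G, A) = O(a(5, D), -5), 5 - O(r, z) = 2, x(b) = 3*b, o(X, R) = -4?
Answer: 417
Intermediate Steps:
D = 24 (D = -6*(-4) = 24)
O(r, z) = 3 (O(r, z) = 5 - 1*2 = 5 - 2 = 3)
Y(G, A) = 3
23*18 + Y(8, x(h)) = 23*18 + 3 = 414 + 3 = 417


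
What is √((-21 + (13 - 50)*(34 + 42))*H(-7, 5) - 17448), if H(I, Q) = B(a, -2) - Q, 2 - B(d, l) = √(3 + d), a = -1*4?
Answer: √(-8949 + 2833*I) ≈ 14.794 + 95.749*I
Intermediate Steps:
a = -4
B(d, l) = 2 - √(3 + d)
H(I, Q) = 2 - I - Q (H(I, Q) = (2 - √(3 - 4)) - Q = (2 - √(-1)) - Q = (2 - I) - Q = 2 - I - Q)
√((-21 + (13 - 50)*(34 + 42))*H(-7, 5) - 17448) = √((-21 + (13 - 50)*(34 + 42))*(2 - I - 1*5) - 17448) = √((-21 - 37*76)*(2 - I - 5) - 17448) = √((-21 - 2812)*(-3 - I) - 17448) = √(-2833*(-3 - I) - 17448) = √((8499 + 2833*I) - 17448) = √(-8949 + 2833*I)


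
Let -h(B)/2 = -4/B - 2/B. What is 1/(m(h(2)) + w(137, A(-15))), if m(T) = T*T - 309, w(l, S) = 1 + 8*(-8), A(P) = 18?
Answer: -1/336 ≈ -0.0029762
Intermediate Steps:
w(l, S) = -63 (w(l, S) = 1 - 64 = -63)
h(B) = 12/B (h(B) = -2*(-4/B - 2/B) = -(-12)/B = 12/B)
m(T) = -309 + T**2 (m(T) = T**2 - 309 = -309 + T**2)
1/(m(h(2)) + w(137, A(-15))) = 1/((-309 + (12/2)**2) - 63) = 1/((-309 + (12*(1/2))**2) - 63) = 1/((-309 + 6**2) - 63) = 1/((-309 + 36) - 63) = 1/(-273 - 63) = 1/(-336) = -1/336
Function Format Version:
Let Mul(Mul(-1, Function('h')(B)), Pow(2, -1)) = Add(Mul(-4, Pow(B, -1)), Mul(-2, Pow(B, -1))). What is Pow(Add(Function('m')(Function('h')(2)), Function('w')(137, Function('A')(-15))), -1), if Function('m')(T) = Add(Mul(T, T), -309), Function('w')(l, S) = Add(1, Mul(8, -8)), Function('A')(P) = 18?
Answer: Rational(-1, 336) ≈ -0.0029762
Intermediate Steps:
Function('w')(l, S) = -63 (Function('w')(l, S) = Add(1, -64) = -63)
Function('h')(B) = Mul(12, Pow(B, -1)) (Function('h')(B) = Mul(-2, Add(Mul(-4, Pow(B, -1)), Mul(-2, Pow(B, -1)))) = Mul(-2, Mul(-6, Pow(B, -1))) = Mul(12, Pow(B, -1)))
Function('m')(T) = Add(-309, Pow(T, 2)) (Function('m')(T) = Add(Pow(T, 2), -309) = Add(-309, Pow(T, 2)))
Pow(Add(Function('m')(Function('h')(2)), Function('w')(137, Function('A')(-15))), -1) = Pow(Add(Add(-309, Pow(Mul(12, Pow(2, -1)), 2)), -63), -1) = Pow(Add(Add(-309, Pow(Mul(12, Rational(1, 2)), 2)), -63), -1) = Pow(Add(Add(-309, Pow(6, 2)), -63), -1) = Pow(Add(Add(-309, 36), -63), -1) = Pow(Add(-273, -63), -1) = Pow(-336, -1) = Rational(-1, 336)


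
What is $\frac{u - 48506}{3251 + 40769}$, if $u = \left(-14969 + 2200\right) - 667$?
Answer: $- \frac{30971}{22010} \approx -1.4071$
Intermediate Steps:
$u = -13436$ ($u = -12769 - 667 = -13436$)
$\frac{u - 48506}{3251 + 40769} = \frac{-13436 - 48506}{3251 + 40769} = - \frac{61942}{44020} = \left(-61942\right) \frac{1}{44020} = - \frac{30971}{22010}$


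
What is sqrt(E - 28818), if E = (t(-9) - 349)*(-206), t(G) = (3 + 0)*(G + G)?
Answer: 10*sqrt(542) ≈ 232.81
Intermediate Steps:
t(G) = 6*G (t(G) = 3*(2*G) = 6*G)
E = 83018 (E = (6*(-9) - 349)*(-206) = (-54 - 349)*(-206) = -403*(-206) = 83018)
sqrt(E - 28818) = sqrt(83018 - 28818) = sqrt(54200) = 10*sqrt(542)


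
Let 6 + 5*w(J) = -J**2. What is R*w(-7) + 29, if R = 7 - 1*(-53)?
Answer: -631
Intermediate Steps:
w(J) = -6/5 - J**2/5 (w(J) = -6/5 + (-J**2)/5 = -6/5 - J**2/5)
R = 60 (R = 7 + 53 = 60)
R*w(-7) + 29 = 60*(-6/5 - 1/5*(-7)**2) + 29 = 60*(-6/5 - 1/5*49) + 29 = 60*(-6/5 - 49/5) + 29 = 60*(-11) + 29 = -660 + 29 = -631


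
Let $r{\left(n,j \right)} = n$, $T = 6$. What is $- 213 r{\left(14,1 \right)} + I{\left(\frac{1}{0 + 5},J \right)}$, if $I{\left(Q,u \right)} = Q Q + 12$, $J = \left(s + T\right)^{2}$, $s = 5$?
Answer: $- \frac{74249}{25} \approx -2970.0$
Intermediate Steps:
$J = 121$ ($J = \left(5 + 6\right)^{2} = 11^{2} = 121$)
$I{\left(Q,u \right)} = 12 + Q^{2}$ ($I{\left(Q,u \right)} = Q^{2} + 12 = 12 + Q^{2}$)
$- 213 r{\left(14,1 \right)} + I{\left(\frac{1}{0 + 5},J \right)} = \left(-213\right) 14 + \left(12 + \left(\frac{1}{0 + 5}\right)^{2}\right) = -2982 + \left(12 + \left(\frac{1}{5}\right)^{2}\right) = -2982 + \left(12 + \frac{1}{25}\right) = -2982 + \frac{301}{25} = - \frac{74249}{25}$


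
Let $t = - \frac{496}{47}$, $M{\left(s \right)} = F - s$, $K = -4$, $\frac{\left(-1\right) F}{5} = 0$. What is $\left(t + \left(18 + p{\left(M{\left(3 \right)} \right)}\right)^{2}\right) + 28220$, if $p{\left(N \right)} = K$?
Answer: $\frac{1335056}{47} \approx 28405.0$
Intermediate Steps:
$F = 0$ ($F = \left(-5\right) 0 = 0$)
$M{\left(s \right)} = - s$ ($M{\left(s \right)} = 0 - s = - s$)
$p{\left(N \right)} = -4$
$t = - \frac{496}{47}$ ($t = \left(-496\right) \frac{1}{47} = - \frac{496}{47} \approx -10.553$)
$\left(t + \left(18 + p{\left(M{\left(3 \right)} \right)}\right)^{2}\right) + 28220 = \left(- \frac{496}{47} + \left(18 - 4\right)^{2}\right) + 28220 = \left(- \frac{496}{47} + 14^{2}\right) + 28220 = \left(- \frac{496}{47} + 196\right) + 28220 = \frac{8716}{47} + 28220 = \frac{1335056}{47}$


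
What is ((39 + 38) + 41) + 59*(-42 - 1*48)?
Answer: -5192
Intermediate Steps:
((39 + 38) + 41) + 59*(-42 - 1*48) = (77 + 41) + 59*(-42 - 48) = 118 + 59*(-90) = 118 - 5310 = -5192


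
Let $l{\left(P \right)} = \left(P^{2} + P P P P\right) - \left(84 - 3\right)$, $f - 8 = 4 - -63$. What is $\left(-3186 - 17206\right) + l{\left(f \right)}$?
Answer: $31625777$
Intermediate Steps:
$f = 75$ ($f = 8 + \left(4 - -63\right) = 8 + \left(4 + 63\right) = 8 + 67 = 75$)
$l{\left(P \right)} = -81 + P^{2} + P^{4}$ ($l{\left(P \right)} = \left(P^{2} + P^{2} P P\right) - 81 = \left(P^{2} + P^{3} P\right) + \left(-84 + 3\right) = \left(P^{2} + P^{4}\right) - 81 = -81 + P^{2} + P^{4}$)
$\left(-3186 - 17206\right) + l{\left(f \right)} = \left(-3186 - 17206\right) + \left(-81 + 75^{2} + 75^{4}\right) = -20392 + \left(-81 + 5625 + 31640625\right) = -20392 + 31646169 = 31625777$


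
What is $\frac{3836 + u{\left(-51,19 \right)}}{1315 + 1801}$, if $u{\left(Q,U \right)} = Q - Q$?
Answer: $\frac{959}{779} \approx 1.2311$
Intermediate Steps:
$u{\left(Q,U \right)} = 0$
$\frac{3836 + u{\left(-51,19 \right)}}{1315 + 1801} = \frac{3836 + 0}{1315 + 1801} = \frac{3836}{3116} = 3836 \cdot \frac{1}{3116} = \frac{959}{779}$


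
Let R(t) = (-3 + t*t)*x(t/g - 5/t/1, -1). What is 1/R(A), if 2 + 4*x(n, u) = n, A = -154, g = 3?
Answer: -1848/583932625 ≈ -3.1647e-6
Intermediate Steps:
x(n, u) = -½ + n/4
R(t) = (-3 + t²)*(-½ - 5/(4*t) + t/12) (R(t) = (-3 + t*t)*(-½ + (t/3 - 5/t/1)/4) = (-3 + t²)*(-½ + (t*(⅓) - 5/t*1)/4) = (-3 + t²)*(-½ + (t/3 - 5/t)/4) = (-3 + t²)*(-½ + (-5/t + t/3)/4) = (-3 + t²)*(-½ + (-5/(4*t) + t/12)) = (-3 + t²)*(-½ - 5/(4*t) + t/12))
1/R(A) = 1/(-1/12*(-3 + (-154)²)*(15 - 1*(-154)² + 6*(-154))/(-154)) = 1/(-1/12*(-1/154)*(-3 + 23716)*(15 - 1*23716 - 924)) = 1/(-1/12*(-1/154)*23713*(15 - 23716 - 924)) = 1/(-1/12*(-1/154)*23713*(-24625)) = 1/(-583932625/1848) = -1848/583932625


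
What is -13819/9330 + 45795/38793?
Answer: -36271039/120646230 ≈ -0.30064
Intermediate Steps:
-13819/9330 + 45795/38793 = -13819*1/9330 + 45795*(1/38793) = -13819/9330 + 15265/12931 = -36271039/120646230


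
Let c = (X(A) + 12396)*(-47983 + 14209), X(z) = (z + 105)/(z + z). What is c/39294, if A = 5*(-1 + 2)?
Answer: -69839003/6549 ≈ -10664.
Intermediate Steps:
A = 5 (A = 5*1 = 5)
X(z) = (105 + z)/(2*z) (X(z) = (105 + z)/((2*z)) = (105 + z)*(1/(2*z)) = (105 + z)/(2*z))
c = -419034018 (c = ((½)*(105 + 5)/5 + 12396)*(-47983 + 14209) = ((½)*(⅕)*110 + 12396)*(-33774) = (11 + 12396)*(-33774) = 12407*(-33774) = -419034018)
c/39294 = -419034018/39294 = -419034018*1/39294 = -69839003/6549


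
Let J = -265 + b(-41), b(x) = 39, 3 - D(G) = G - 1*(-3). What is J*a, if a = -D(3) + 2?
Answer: -1130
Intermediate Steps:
D(G) = -G (D(G) = 3 - (G - 1*(-3)) = 3 - (G + 3) = 3 - (3 + G) = 3 + (-3 - G) = -G)
a = 5 (a = -(-1)*3 + 2 = -1*(-3) + 2 = 3 + 2 = 5)
J = -226 (J = -265 + 39 = -226)
J*a = -226*5 = -1130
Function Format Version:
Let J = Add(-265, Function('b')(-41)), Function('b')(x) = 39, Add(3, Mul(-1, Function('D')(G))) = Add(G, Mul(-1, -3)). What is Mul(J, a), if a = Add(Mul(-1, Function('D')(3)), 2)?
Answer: -1130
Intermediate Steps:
Function('D')(G) = Mul(-1, G) (Function('D')(G) = Add(3, Mul(-1, Add(G, Mul(-1, -3)))) = Add(3, Mul(-1, Add(G, 3))) = Add(3, Mul(-1, Add(3, G))) = Add(3, Add(-3, Mul(-1, G))) = Mul(-1, G))
a = 5 (a = Add(Mul(-1, Mul(-1, 3)), 2) = Add(Mul(-1, -3), 2) = Add(3, 2) = 5)
J = -226 (J = Add(-265, 39) = -226)
Mul(J, a) = Mul(-226, 5) = -1130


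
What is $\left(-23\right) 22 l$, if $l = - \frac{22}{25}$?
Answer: $\frac{11132}{25} \approx 445.28$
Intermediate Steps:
$l = - \frac{22}{25}$ ($l = \left(-22\right) \frac{1}{25} = - \frac{22}{25} \approx -0.88$)
$\left(-23\right) 22 l = \left(-23\right) 22 \left(- \frac{22}{25}\right) = \left(-506\right) \left(- \frac{22}{25}\right) = \frac{11132}{25}$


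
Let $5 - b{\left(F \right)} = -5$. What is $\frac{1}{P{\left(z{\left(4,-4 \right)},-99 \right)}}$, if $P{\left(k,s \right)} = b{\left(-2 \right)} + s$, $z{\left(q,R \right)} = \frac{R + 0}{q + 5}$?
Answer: $- \frac{1}{89} \approx -0.011236$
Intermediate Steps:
$z{\left(q,R \right)} = \frac{R}{5 + q}$
$b{\left(F \right)} = 10$ ($b{\left(F \right)} = 5 - -5 = 5 + 5 = 10$)
$P{\left(k,s \right)} = 10 + s$
$\frac{1}{P{\left(z{\left(4,-4 \right)},-99 \right)}} = \frac{1}{10 - 99} = \frac{1}{-89} = - \frac{1}{89}$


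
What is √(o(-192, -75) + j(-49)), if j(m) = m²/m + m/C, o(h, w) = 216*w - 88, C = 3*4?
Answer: I*√588279/6 ≈ 127.83*I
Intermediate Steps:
C = 12
o(h, w) = -88 + 216*w
j(m) = 13*m/12 (j(m) = m²/m + m/12 = m + m*(1/12) = m + m/12 = 13*m/12)
√(o(-192, -75) + j(-49)) = √((-88 + 216*(-75)) + (13/12)*(-49)) = √((-88 - 16200) - 637/12) = √(-16288 - 637/12) = √(-196093/12) = I*√588279/6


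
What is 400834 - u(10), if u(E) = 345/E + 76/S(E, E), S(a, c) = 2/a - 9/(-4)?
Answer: 39275311/98 ≈ 4.0077e+5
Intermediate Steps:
S(a, c) = 9/4 + 2/a (S(a, c) = 2/a - 9*(-1/4) = 2/a + 9/4 = 9/4 + 2/a)
u(E) = 76/(9/4 + 2/E) + 345/E (u(E) = 345/E + 76/(9/4 + 2/E) = 76/(9/4 + 2/E) + 345/E)
400834 - u(10) = 400834 - (2760 + 304*10**2 + 3105*10)/(10*(8 + 9*10)) = 400834 - (2760 + 304*100 + 31050)/(10*(8 + 90)) = 400834 - (2760 + 30400 + 31050)/(10*98) = 400834 - 64210/(10*98) = 400834 - 1*6421/98 = 400834 - 6421/98 = 39275311/98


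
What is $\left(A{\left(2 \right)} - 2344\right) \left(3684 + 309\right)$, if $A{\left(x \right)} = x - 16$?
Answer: $-9415494$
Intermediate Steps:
$A{\left(x \right)} = -16 + x$ ($A{\left(x \right)} = x - 16 = -16 + x$)
$\left(A{\left(2 \right)} - 2344\right) \left(3684 + 309\right) = \left(\left(-16 + 2\right) - 2344\right) \left(3684 + 309\right) = \left(-14 - 2344\right) 3993 = \left(-2358\right) 3993 = -9415494$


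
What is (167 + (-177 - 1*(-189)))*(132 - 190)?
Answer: -10382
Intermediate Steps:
(167 + (-177 - 1*(-189)))*(132 - 190) = (167 + (-177 + 189))*(-58) = (167 + 12)*(-58) = 179*(-58) = -10382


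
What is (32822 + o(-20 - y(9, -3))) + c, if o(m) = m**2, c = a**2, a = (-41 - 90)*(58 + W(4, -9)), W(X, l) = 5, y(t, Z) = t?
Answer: 68145672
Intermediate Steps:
a = -8253 (a = (-41 - 90)*(58 + 5) = -131*63 = -8253)
c = 68112009 (c = (-8253)**2 = 68112009)
(32822 + o(-20 - y(9, -3))) + c = (32822 + (-20 - 1*9)**2) + 68112009 = (32822 + (-20 - 9)**2) + 68112009 = (32822 + (-29)**2) + 68112009 = (32822 + 841) + 68112009 = 33663 + 68112009 = 68145672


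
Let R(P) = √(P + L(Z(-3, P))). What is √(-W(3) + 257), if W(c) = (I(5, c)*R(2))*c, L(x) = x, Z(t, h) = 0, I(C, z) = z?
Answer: √(257 - 9*√2) ≈ 15.629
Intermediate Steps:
R(P) = √P (R(P) = √(P + 0) = √P)
W(c) = √2*c² (W(c) = (c*√2)*c = √2*c²)
√(-W(3) + 257) = √(-√2*3² + 257) = √(-√2*9 + 257) = √(-9*√2 + 257) = √(257 - 9*√2)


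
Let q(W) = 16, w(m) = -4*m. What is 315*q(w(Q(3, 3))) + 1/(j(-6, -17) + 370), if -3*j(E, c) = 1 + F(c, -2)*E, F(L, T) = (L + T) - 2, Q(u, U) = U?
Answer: 4954323/983 ≈ 5040.0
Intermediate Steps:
F(L, T) = -2 + L + T
j(E, c) = -1/3 - E*(-4 + c)/3 (j(E, c) = -(1 + (-2 + c - 2)*E)/3 = -(1 + (-4 + c)*E)/3 = -(1 + E*(-4 + c))/3 = -1/3 - E*(-4 + c)/3)
315*q(w(Q(3, 3))) + 1/(j(-6, -17) + 370) = 315*16 + 1/((-1/3 - 1/3*(-6)*(-4 - 17)) + 370) = 5040 + 1/((-1/3 - 1/3*(-6)*(-21)) + 370) = 5040 + 1/((-1/3 - 42) + 370) = 5040 + 1/(-127/3 + 370) = 5040 + 1/(983/3) = 5040 + 3/983 = 4954323/983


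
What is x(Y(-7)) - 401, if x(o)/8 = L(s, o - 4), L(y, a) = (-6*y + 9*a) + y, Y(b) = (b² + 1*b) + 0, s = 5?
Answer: 2135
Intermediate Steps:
Y(b) = b + b² (Y(b) = (b² + b) + 0 = (b + b²) + 0 = b + b²)
L(y, a) = -5*y + 9*a
x(o) = -488 + 72*o (x(o) = 8*(-5*5 + 9*(o - 4)) = 8*(-25 + 9*(-4 + o)) = 8*(-25 + (-36 + 9*o)) = 8*(-61 + 9*o) = -488 + 72*o)
x(Y(-7)) - 401 = (-488 + 72*(-7*(1 - 7))) - 401 = (-488 + 72*(-7*(-6))) - 401 = (-488 + 72*42) - 401 = (-488 + 3024) - 401 = 2536 - 401 = 2135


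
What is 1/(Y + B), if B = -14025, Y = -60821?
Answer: -1/74846 ≈ -1.3361e-5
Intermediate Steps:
1/(Y + B) = 1/(-60821 - 14025) = 1/(-74846) = -1/74846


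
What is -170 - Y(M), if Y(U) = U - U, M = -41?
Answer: -170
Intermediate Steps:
Y(U) = 0
-170 - Y(M) = -170 - 1*0 = -170 + 0 = -170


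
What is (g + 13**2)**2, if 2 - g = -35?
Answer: 42436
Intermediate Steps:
g = 37 (g = 2 - 1*(-35) = 2 + 35 = 37)
(g + 13**2)**2 = (37 + 13**2)**2 = (37 + 169)**2 = 206**2 = 42436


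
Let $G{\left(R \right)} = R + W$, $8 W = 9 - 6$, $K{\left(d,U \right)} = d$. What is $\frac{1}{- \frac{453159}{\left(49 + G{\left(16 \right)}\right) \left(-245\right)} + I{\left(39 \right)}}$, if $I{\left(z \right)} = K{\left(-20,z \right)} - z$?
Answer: $- \frac{18305}{562099} \approx -0.032565$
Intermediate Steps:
$W = \frac{3}{8}$ ($W = \frac{9 - 6}{8} = \frac{1}{8} \cdot 3 = \frac{3}{8} \approx 0.375$)
$G{\left(R \right)} = \frac{3}{8} + R$ ($G{\left(R \right)} = R + \frac{3}{8} = \frac{3}{8} + R$)
$I{\left(z \right)} = -20 - z$
$\frac{1}{- \frac{453159}{\left(49 + G{\left(16 \right)}\right) \left(-245\right)} + I{\left(39 \right)}} = \frac{1}{- \frac{453159}{\left(49 + \left(\frac{3}{8} + 16\right)\right) \left(-245\right)} - 59} = \frac{1}{- \frac{453159}{\left(49 + \frac{131}{8}\right) \left(-245\right)} - 59} = \frac{1}{- \frac{453159}{\frac{523}{8} \left(-245\right)} - 59} = \frac{1}{- \frac{453159}{- \frac{128135}{8}} - 59} = \frac{1}{\left(-453159\right) \left(- \frac{8}{128135}\right) - 59} = \frac{1}{\frac{517896}{18305} - 59} = \frac{1}{- \frac{562099}{18305}} = - \frac{18305}{562099}$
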